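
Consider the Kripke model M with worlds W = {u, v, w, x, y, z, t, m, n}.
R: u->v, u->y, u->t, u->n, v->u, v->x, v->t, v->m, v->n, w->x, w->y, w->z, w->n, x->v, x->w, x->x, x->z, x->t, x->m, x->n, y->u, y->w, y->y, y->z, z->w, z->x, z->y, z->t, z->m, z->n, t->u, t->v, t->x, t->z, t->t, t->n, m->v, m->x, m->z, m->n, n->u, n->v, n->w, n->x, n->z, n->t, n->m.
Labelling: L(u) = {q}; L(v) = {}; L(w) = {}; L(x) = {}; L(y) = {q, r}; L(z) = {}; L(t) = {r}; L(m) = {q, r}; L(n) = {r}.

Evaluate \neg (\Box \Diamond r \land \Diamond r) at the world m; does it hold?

No

Recall that \Box ψ holds at a world iff ψ holds at every accessible world, and \Diamond ψ holds iff ψ holds at some accessible world.
At m: \Box \Diamond r \land \Diamond r is true, so \neg (\Box \Diamond r \land \Diamond r) is false.
  At m: \Box \Diamond r is true, \Diamond r is true, so \Box \Diamond r \land \Diamond r is true.
    At m: \Box \Diamond r requires \Diamond r at every successor {v, x, z, n}.
      At v: \Diamond r is true.
      At x: \Diamond r is true.
      At z: \Diamond r is true.
      At n: \Diamond r is true.
    So \Box \Diamond r is true at m.
    At m: \Diamond r requires r at some successor in {v, x, z, n}.
      r holds at n, so \Diamond r is true at m.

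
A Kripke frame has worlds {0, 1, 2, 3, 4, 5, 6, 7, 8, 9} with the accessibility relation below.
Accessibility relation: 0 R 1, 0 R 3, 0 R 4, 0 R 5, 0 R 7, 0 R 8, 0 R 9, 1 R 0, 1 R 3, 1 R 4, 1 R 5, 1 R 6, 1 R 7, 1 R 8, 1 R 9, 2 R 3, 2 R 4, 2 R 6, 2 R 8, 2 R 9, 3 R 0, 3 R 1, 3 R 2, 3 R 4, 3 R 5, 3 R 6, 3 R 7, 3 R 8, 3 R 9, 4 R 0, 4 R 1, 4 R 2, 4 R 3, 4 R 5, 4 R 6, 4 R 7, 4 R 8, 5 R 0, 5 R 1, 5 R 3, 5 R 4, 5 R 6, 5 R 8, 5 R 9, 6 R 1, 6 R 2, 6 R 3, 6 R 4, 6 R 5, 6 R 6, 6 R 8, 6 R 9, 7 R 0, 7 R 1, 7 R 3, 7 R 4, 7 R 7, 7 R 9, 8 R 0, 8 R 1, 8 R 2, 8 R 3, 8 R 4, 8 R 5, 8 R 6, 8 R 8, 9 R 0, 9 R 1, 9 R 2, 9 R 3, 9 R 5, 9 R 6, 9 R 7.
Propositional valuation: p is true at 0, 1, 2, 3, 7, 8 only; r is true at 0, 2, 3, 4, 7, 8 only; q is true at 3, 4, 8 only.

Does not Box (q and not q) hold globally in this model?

Recall that Box ψ holds at a world iff ψ holds at every accessible world, and Dia ψ holds iff ψ holds at some accessible world.
Let φ = not Box (q and not q). Evaluate φ at each world:
  0 (successors {1, 3, 4, 5, 7, 8, 9}): φ is true.
  1 (successors {0, 3, 4, 5, 6, 7, 8, 9}): φ is true.
  2 (successors {3, 4, 6, 8, 9}): φ is true.
  3 (successors {0, 1, 2, 4, 5, 6, 7, 8, 9}): φ is true.
  4 (successors {0, 1, 2, 3, 5, 6, 7, 8}): φ is true.
  5 (successors {0, 1, 3, 4, 6, 8, 9}): φ is true.
  6 (successors {1, 2, 3, 4, 5, 6, 8, 9}): φ is true.
  7 (successors {0, 1, 3, 4, 7, 9}): φ is true.
  8 (successors {0, 1, 2, 3, 4, 5, 6, 8}): φ is true.
  9 (successors {0, 1, 2, 3, 5, 6, 7}): φ is true.
For instance, at 7:
  At 7: Box (q and not q) is false, so not Box (q and not q) is true.
    At 7: Box (q and not q) requires q and not q at every successor {0, 1, 3, 4, 7, 9}.
      q and not q fails at 0, so Box (q and not q) is false at 7.

Yes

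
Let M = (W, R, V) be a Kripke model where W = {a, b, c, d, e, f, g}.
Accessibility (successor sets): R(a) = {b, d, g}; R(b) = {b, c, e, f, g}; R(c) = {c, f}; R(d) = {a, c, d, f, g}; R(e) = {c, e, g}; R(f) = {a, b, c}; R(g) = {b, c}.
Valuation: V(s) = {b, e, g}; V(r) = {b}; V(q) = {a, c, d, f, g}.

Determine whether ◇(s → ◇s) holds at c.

At c: ◇(s → ◇s) requires s → ◇s at some successor in {c, f}.
  s → ◇s holds at c, so ◇(s → ◇s) is true at c.
    At c: s is false, ◇s is false, so s → ◇s is true.
      At c: ◇s requires s at some successor in {c, f}.
        At c: s is false.
        At f: s is false.
      So ◇s is false at c.

Yes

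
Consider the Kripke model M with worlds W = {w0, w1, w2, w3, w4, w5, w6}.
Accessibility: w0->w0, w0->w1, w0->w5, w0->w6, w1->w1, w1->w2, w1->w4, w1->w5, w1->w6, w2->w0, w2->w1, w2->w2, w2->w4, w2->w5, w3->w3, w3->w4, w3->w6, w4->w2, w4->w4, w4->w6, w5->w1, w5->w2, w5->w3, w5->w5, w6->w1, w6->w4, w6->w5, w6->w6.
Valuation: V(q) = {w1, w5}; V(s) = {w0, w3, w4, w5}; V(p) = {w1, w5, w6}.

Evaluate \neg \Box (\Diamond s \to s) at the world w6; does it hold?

At w6: \Box (\Diamond s \to s) is false, so \neg \Box (\Diamond s \to s) is true.
  At w6: \Box (\Diamond s \to s) requires \Diamond s \to s at every successor {w1, w4, w5, w6}.
    \Diamond s \to s fails at w1, so \Box (\Diamond s \to s) is false at w6.
      At w1: \Diamond s is true, s is false, so \Diamond s \to s is false.

Yes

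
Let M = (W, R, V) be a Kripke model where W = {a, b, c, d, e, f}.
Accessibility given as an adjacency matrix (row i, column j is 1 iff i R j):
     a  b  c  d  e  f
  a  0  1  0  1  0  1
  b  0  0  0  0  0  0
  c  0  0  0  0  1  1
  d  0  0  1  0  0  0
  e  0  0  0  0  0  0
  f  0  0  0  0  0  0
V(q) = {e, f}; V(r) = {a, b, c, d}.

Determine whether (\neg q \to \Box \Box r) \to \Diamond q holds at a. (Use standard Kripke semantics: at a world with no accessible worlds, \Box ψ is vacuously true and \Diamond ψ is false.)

Recall that \Box ψ holds at a world iff ψ holds at every accessible world, and \Diamond ψ holds iff ψ holds at some accessible world.
At a: \neg q \to \Box \Box r is true, \Diamond q is true, so (\neg q \to \Box \Box r) \to \Diamond q is true.
  At a: \neg q is true, \Box \Box r is true, so \neg q \to \Box \Box r is true.
    At a: \Box \Box r requires \Box r at every successor {b, d, f}.
      At b: \Box r is true.
      At d: \Box r is true.
      At f: \Box r is true.
    So \Box \Box r is true at a.
  At a: \Diamond q requires q at some successor in {b, d, f}.
    q holds at f, so \Diamond q is true at a.

Yes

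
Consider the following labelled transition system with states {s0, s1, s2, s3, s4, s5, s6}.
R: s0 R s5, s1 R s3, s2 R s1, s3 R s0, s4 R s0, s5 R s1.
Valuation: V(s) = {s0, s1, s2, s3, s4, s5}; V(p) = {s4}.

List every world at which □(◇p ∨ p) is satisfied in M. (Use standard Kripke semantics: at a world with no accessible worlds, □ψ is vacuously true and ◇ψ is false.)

Recall that □ψ holds at a world iff ψ holds at every accessible world, and ◇ψ holds iff ψ holds at some accessible world.
Let φ = □(◇p ∨ p). Evaluate φ at each world:
  s0 (successors {s5}): φ is false.
  s1 (successors {s3}): φ is false.
  s2 (successors {s1}): φ is false.
  s3 (successors {s0}): φ is false.
  s4 (successors {s0}): φ is false.
  s5 (successors {s1}): φ is false.
  s6 (successors ∅): φ is true.
For instance, at s1:
  At s1: □(◇p ∨ p) requires ◇p ∨ p at every successor {s3}.
    ◇p ∨ p fails at s3, so □(◇p ∨ p) is false at s1.
      At s3: ◇p is false, p is false, so ◇p ∨ p is false.
Satisfying worlds: {s6}

s6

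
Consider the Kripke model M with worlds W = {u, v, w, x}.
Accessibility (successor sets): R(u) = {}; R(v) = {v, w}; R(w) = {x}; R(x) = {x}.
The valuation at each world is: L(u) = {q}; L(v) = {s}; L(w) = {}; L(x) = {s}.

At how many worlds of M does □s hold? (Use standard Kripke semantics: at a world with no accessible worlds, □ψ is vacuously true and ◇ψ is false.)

Let φ = □s. Evaluate φ at each world:
  u (successors ∅): φ is true.
  v (successors {v, w}): φ is false.
  w (successors {x}): φ is true.
  x (successors {x}): φ is true.
For instance, at v:
  At v: □s requires s at every successor {v, w}.
    s fails at w, so □s is false at v.
Satisfying worlds: {u, w, x}

3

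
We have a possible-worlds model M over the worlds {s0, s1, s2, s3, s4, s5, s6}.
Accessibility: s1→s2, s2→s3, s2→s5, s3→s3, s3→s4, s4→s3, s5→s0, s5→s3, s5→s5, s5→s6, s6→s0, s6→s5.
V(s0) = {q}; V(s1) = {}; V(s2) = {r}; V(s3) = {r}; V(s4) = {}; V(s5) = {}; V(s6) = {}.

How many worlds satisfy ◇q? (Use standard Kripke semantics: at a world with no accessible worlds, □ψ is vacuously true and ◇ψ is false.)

Let φ = ◇q. Evaluate φ at each world:
  s0 (successors ∅): φ is false.
  s1 (successors {s2}): φ is false.
  s2 (successors {s3, s5}): φ is false.
  s3 (successors {s3, s4}): φ is false.
  s4 (successors {s3}): φ is false.
  s5 (successors {s0, s3, s5, s6}): φ is true.
  s6 (successors {s0, s5}): φ is true.
For instance, at s4:
  At s4: ◇q requires q at some successor in {s3}.
    At s3: q is false.
  So ◇q is false at s4.
Satisfying worlds: {s5, s6}

2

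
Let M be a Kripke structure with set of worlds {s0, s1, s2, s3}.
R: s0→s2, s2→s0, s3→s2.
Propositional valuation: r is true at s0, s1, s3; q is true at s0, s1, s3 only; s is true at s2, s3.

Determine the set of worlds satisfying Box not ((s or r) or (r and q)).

s1

Let φ = Box not ((s or r) or (r and q)). Evaluate φ at each world:
  s0 (successors {s2}): φ is false.
  s1 (successors ∅): φ is true.
  s2 (successors {s0}): φ is false.
  s3 (successors {s2}): φ is false.
For instance, at s0:
  At s0: Box not ((s or r) or (r and q)) requires not ((s or r) or (r and q)) at every successor {s2}.
    not ((s or r) or (r and q)) fails at s2, so Box not ((s or r) or (r and q)) is false at s0.
Satisfying worlds: {s1}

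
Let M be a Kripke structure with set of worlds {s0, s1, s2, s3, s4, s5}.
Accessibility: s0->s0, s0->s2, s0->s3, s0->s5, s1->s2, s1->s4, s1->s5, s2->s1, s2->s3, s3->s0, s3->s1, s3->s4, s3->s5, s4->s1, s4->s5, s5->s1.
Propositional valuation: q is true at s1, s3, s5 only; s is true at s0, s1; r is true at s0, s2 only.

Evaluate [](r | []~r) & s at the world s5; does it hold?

No

At s5: [](r | []~r) is false, s is false, so [](r | []~r) & s is false.
  At s5: [](r | []~r) requires r | []~r at every successor {s1}.
    r | []~r fails at s1, so [](r | []~r) is false at s5.
      At s1: r is false, []~r is false, so r | []~r is false.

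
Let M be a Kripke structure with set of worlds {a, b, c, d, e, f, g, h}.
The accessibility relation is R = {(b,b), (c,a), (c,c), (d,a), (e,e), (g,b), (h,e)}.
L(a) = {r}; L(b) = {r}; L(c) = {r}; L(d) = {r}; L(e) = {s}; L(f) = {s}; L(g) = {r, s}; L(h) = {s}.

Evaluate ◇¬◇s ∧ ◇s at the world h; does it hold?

No

At h: ◇¬◇s is false, ◇s is true, so ◇¬◇s ∧ ◇s is false.
  At h: ◇¬◇s requires ¬◇s at some successor in {e}.
    At e: ¬◇s is false.
  So ◇¬◇s is false at h.
  At h: ◇s requires s at some successor in {e}.
    s holds at e, so ◇s is true at h.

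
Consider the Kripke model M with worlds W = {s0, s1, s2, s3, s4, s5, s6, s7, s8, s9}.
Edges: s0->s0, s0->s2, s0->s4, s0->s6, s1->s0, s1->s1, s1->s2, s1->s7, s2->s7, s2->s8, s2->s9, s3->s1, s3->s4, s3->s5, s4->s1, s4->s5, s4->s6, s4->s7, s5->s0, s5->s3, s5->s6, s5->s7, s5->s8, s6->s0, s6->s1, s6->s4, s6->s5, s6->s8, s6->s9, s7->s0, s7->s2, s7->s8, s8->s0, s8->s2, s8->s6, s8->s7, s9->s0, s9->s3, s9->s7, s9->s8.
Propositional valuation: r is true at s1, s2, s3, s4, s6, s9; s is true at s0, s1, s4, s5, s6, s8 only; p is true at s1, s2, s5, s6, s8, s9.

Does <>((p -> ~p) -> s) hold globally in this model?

Yes

Let φ = <>((p -> ~p) -> s). Evaluate φ at each world:
  s0 (successors {s0, s2, s4, s6}): φ is true.
  s1 (successors {s0, s1, s2, s7}): φ is true.
  s2 (successors {s7, s8, s9}): φ is true.
  s3 (successors {s1, s4, s5}): φ is true.
  s4 (successors {s1, s5, s6, s7}): φ is true.
  s5 (successors {s0, s3, s6, s7, s8}): φ is true.
  s6 (successors {s0, s1, s4, s5, s8, s9}): φ is true.
  s7 (successors {s0, s2, s8}): φ is true.
  s8 (successors {s0, s2, s6, s7}): φ is true.
  s9 (successors {s0, s3, s7, s8}): φ is true.
For instance, at s1:
  At s1: <>((p -> ~p) -> s) requires (p -> ~p) -> s at some successor in {s0, s1, s2, s7}.
    (p -> ~p) -> s holds at s0, so <>((p -> ~p) -> s) is true at s1.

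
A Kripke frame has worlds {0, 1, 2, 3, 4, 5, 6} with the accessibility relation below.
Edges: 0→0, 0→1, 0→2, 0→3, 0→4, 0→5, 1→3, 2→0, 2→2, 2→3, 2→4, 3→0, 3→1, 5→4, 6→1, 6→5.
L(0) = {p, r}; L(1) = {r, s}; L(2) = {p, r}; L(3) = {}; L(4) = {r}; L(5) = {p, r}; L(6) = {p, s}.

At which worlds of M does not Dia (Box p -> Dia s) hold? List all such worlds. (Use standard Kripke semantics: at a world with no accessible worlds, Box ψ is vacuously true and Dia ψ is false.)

Recall that Box ψ holds at a world iff ψ holds at every accessible world, and Dia ψ holds iff ψ holds at some accessible world.
Let φ = not Dia (Box p -> Dia s). Evaluate φ at each world:
  0 (successors {0, 1, 2, 3, 4, 5}): φ is false.
  1 (successors {3}): φ is false.
  2 (successors {0, 2, 3, 4}): φ is false.
  3 (successors {0, 1}): φ is false.
  4 (successors ∅): φ is true.
  5 (successors {4}): φ is true.
  6 (successors {1, 5}): φ is false.
For instance, at 5:
  At 5: Dia (Box p -> Dia s) is false, so not Dia (Box p -> Dia s) is true.
    At 5: Dia (Box p -> Dia s) requires Box p -> Dia s at some successor in {4}.
      At 4: Box p -> Dia s is false.
    So Dia (Box p -> Dia s) is false at 5.
Satisfying worlds: {4, 5}

4, 5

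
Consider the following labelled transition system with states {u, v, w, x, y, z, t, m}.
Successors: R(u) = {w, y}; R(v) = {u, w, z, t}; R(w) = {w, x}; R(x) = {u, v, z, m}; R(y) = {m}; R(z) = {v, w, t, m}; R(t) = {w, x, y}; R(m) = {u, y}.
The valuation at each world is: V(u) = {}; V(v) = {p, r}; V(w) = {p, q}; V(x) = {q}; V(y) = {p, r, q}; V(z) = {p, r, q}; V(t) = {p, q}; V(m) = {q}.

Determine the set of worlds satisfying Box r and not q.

none

Let φ = Box r and not q. Evaluate φ at each world:
  u (successors {w, y}): φ is false.
  v (successors {u, w, z, t}): φ is false.
  w (successors {w, x}): φ is false.
  x (successors {u, v, z, m}): φ is false.
  y (successors {m}): φ is false.
  z (successors {v, w, t, m}): φ is false.
  t (successors {w, x, y}): φ is false.
  m (successors {u, y}): φ is false.
For instance, at x:
  At x: Box r is false, not q is false, so Box r and not q is false.
    At x: Box r requires r at every successor {u, v, z, m}.
      r fails at u, so Box r is false at x.
Satisfying worlds: none.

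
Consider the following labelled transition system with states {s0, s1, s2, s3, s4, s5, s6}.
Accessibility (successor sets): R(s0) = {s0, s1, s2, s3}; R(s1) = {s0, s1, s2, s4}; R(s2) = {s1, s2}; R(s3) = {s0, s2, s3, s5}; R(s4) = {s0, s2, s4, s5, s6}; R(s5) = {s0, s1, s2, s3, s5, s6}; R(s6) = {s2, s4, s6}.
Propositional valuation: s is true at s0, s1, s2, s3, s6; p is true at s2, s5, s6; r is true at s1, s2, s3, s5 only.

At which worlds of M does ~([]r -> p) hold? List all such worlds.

none

Let φ = ~([]r -> p). Evaluate φ at each world:
  s0 (successors {s0, s1, s2, s3}): φ is false.
  s1 (successors {s0, s1, s2, s4}): φ is false.
  s2 (successors {s1, s2}): φ is false.
  s3 (successors {s0, s2, s3, s5}): φ is false.
  s4 (successors {s0, s2, s4, s5, s6}): φ is false.
  s5 (successors {s0, s1, s2, s3, s5, s6}): φ is false.
  s6 (successors {s2, s4, s6}): φ is false.
For instance, at s1:
  At s1: []r -> p is true, so ~([]r -> p) is false.
    At s1: []r is false, p is false, so []r -> p is true.
      At s1: []r requires r at every successor {s0, s1, s2, s4}.
        r fails at s0, so []r is false at s1.
Satisfying worlds: none.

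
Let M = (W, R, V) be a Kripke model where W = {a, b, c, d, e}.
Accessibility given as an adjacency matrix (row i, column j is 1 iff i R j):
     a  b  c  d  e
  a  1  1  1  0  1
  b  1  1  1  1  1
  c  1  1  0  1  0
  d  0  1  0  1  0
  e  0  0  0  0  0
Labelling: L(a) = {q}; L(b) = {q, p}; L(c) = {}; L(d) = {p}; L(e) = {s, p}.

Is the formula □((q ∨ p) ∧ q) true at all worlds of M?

Let φ = □((q ∨ p) ∧ q). Evaluate φ at each world:
  a (successors {a, b, c, e}): φ is false.
  b (successors {a, b, c, d, e}): φ is false.
  c (successors {a, b, d}): φ is false.
  d (successors {b, d}): φ is false.
  e (successors ∅): φ is true.
Detail at a (counterexample):
  At a: □((q ∨ p) ∧ q) requires (q ∨ p) ∧ q at every successor {a, b, c, e}.
    (q ∨ p) ∧ q fails at c, so □((q ∨ p) ∧ q) is false at a.

No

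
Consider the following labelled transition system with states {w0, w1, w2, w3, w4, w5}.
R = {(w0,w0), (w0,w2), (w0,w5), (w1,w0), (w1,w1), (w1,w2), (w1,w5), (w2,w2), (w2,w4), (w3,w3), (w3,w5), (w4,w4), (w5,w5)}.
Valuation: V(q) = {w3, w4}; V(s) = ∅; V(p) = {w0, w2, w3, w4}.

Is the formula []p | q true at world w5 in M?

At w5: []p is false, q is false, so []p | q is false.
  At w5: []p requires p at every successor {w5}.
    p fails at w5, so []p is false at w5.

No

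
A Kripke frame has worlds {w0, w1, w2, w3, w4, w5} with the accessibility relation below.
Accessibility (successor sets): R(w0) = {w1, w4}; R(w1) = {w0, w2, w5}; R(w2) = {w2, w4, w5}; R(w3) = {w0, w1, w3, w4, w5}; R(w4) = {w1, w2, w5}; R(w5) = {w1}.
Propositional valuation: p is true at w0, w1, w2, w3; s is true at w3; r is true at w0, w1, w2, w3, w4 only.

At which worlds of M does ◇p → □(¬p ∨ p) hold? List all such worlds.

Let φ = ◇p → □(¬p ∨ p). Evaluate φ at each world:
  w0 (successors {w1, w4}): φ is true.
  w1 (successors {w0, w2, w5}): φ is true.
  w2 (successors {w2, w4, w5}): φ is true.
  w3 (successors {w0, w1, w3, w4, w5}): φ is true.
  w4 (successors {w1, w2, w5}): φ is true.
  w5 (successors {w1}): φ is true.
For instance, at w0:
  At w0: ◇p is true, □(¬p ∨ p) is true, so ◇p → □(¬p ∨ p) is true.
    At w0: ◇p requires p at some successor in {w1, w4}.
      p holds at w1, so ◇p is true at w0.
    At w0: □(¬p ∨ p) requires ¬p ∨ p at every successor {w1, w4}.
      At w1: ¬p ∨ p is true.
      At w4: ¬p ∨ p is true.
    So □(¬p ∨ p) is true at w0.
Satisfying worlds: {w0, w1, w2, w3, w4, w5}

w0, w1, w2, w3, w4, w5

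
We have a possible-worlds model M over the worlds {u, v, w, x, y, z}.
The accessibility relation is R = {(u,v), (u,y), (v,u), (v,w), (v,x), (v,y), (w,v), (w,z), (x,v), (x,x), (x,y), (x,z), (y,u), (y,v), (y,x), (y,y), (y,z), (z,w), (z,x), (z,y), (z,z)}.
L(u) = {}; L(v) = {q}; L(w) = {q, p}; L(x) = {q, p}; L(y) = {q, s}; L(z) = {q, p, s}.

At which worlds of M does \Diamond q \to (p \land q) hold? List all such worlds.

w, x, z

Recall that \Diamond ψ holds at a world iff ψ holds at some accessible world.
Let φ = \Diamond q \to (p \land q). Evaluate φ at each world:
  u (successors {v, y}): φ is false.
  v (successors {u, w, x, y}): φ is false.
  w (successors {v, z}): φ is true.
  x (successors {v, x, y, z}): φ is true.
  y (successors {u, v, x, y, z}): φ is false.
  z (successors {w, x, y, z}): φ is true.
For instance, at y:
  At y: \Diamond q is true, p \land q is false, so \Diamond q \to (p \land q) is false.
    At y: \Diamond q requires q at some successor in {u, v, x, y, z}.
      q holds at v, so \Diamond q is true at y.
Satisfying worlds: {w, x, z}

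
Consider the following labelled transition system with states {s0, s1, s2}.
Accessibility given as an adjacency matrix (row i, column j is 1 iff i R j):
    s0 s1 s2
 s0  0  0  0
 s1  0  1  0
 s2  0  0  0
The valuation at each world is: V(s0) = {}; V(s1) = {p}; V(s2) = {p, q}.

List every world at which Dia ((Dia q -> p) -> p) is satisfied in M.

Let φ = Dia ((Dia q -> p) -> p). Evaluate φ at each world:
  s0 (successors ∅): φ is false.
  s1 (successors {s1}): φ is true.
  s2 (successors ∅): φ is false.
For instance, at s1:
  At s1: Dia ((Dia q -> p) -> p) requires (Dia q -> p) -> p at some successor in {s1}.
    (Dia q -> p) -> p holds at s1, so Dia ((Dia q -> p) -> p) is true at s1.
      At s1: Dia q -> p is true, p is true, so (Dia q -> p) -> p is true.
Satisfying worlds: {s1}

s1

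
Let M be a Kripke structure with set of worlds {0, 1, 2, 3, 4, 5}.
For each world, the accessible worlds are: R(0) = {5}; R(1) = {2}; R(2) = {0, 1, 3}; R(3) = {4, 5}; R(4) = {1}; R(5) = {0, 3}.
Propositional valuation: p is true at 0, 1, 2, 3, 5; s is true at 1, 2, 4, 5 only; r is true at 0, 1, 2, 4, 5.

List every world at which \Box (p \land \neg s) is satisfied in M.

5

Let φ = \Box (p \land \neg s). Evaluate φ at each world:
  0 (successors {5}): φ is false.
  1 (successors {2}): φ is false.
  2 (successors {0, 1, 3}): φ is false.
  3 (successors {4, 5}): φ is false.
  4 (successors {1}): φ is false.
  5 (successors {0, 3}): φ is true.
For instance, at 1:
  At 1: \Box (p \land \neg s) requires p \land \neg s at every successor {2}.
    p \land \neg s fails at 2, so \Box (p \land \neg s) is false at 1.
Satisfying worlds: {5}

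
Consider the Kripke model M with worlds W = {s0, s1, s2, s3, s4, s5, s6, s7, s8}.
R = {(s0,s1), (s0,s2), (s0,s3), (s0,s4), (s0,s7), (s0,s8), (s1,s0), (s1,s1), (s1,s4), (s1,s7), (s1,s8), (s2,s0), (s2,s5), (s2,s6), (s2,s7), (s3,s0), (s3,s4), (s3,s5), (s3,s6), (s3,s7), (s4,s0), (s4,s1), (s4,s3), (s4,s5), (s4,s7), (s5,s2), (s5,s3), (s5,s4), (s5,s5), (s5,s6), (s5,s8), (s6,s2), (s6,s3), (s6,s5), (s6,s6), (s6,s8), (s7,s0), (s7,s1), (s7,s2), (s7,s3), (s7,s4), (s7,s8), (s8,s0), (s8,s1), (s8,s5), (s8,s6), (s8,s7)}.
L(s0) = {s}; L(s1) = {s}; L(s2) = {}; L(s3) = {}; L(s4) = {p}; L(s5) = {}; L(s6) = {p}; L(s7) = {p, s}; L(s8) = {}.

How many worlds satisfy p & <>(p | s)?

3

Let φ = p & <>(p | s). Evaluate φ at each world:
  s0 (successors {s1, s2, s3, s4, s7, s8}): φ is false.
  s1 (successors {s0, s1, s4, s7, s8}): φ is false.
  s2 (successors {s0, s5, s6, s7}): φ is false.
  s3 (successors {s0, s4, s5, s6, s7}): φ is false.
  s4 (successors {s0, s1, s3, s5, s7}): φ is true.
  s5 (successors {s2, s3, s4, s5, s6, s8}): φ is false.
  s6 (successors {s2, s3, s5, s6, s8}): φ is true.
  s7 (successors {s0, s1, s2, s3, s4, s8}): φ is true.
  s8 (successors {s0, s1, s5, s6, s7}): φ is false.
For instance, at s1:
  At s1: p is false, <>(p | s) is true, so p & <>(p | s) is false.
    At s1: <>(p | s) requires p | s at some successor in {s0, s1, s4, s7, s8}.
      p | s holds at s0, so <>(p | s) is true at s1.
Satisfying worlds: {s4, s6, s7}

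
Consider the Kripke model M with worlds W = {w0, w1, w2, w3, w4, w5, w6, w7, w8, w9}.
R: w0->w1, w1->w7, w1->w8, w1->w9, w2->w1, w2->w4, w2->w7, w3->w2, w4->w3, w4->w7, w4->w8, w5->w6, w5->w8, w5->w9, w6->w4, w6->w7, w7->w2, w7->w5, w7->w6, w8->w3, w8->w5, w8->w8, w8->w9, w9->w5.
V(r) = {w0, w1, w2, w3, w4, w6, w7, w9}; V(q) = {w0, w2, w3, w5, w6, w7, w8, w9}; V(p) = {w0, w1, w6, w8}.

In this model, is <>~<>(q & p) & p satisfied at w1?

At w1: <>~<>(q & p) is true, p is true, so <>~<>(q & p) & p is true.
  At w1: <>~<>(q & p) requires ~<>(q & p) at some successor in {w7, w8, w9}.
    ~<>(q & p) holds at w9, so <>~<>(q & p) is true at w1.
      At w9: <>(q & p) is false, so ~<>(q & p) is true.

Yes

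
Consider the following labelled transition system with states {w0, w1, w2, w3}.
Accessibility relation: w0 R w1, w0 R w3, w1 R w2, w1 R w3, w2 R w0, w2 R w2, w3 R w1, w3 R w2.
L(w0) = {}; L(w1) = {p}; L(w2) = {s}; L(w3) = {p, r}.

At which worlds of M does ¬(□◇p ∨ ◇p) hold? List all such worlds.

Let φ = ¬(□◇p ∨ ◇p). Evaluate φ at each world:
  w0 (successors {w1, w3}): φ is false.
  w1 (successors {w2, w3}): φ is false.
  w2 (successors {w0, w2}): φ is true.
  w3 (successors {w1, w2}): φ is false.
For instance, at w0:
  At w0: □◇p ∨ ◇p is true, so ¬(□◇p ∨ ◇p) is false.
    At w0: □◇p is true, ◇p is true, so □◇p ∨ ◇p is true.
      At w0: □◇p requires ◇p at every successor {w1, w3}.
        At w1: ◇p is true.
        At w3: ◇p is true.
      So □◇p is true at w0.
      At w0: ◇p requires p at some successor in {w1, w3}.
        p holds at w1, so ◇p is true at w0.
Satisfying worlds: {w2}

w2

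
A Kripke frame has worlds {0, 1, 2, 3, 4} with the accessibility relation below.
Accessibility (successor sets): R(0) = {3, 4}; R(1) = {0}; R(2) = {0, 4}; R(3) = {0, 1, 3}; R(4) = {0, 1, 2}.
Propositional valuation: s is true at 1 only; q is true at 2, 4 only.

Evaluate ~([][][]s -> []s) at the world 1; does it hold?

No

At 1: [][][]s -> []s is true, so ~([][][]s -> []s) is false.
  At 1: [][][]s is false, []s is false, so [][][]s -> []s is true.
    At 1: [][][]s requires [][]s at every successor {0}.
      [][]s fails at 0, so [][][]s is false at 1.
    At 1: []s requires s at every successor {0}.
      s fails at 0, so []s is false at 1.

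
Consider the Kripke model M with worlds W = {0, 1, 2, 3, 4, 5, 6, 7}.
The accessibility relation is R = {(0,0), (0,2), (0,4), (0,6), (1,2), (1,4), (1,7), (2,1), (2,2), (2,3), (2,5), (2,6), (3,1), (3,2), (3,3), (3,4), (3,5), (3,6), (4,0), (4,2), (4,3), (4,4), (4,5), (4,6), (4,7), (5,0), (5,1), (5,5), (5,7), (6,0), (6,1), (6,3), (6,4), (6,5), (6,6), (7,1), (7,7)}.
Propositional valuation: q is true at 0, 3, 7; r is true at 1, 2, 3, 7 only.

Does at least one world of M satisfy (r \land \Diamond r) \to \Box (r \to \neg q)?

Yes

Let φ = (r \land \Diamond r) \to \Box (r \to \neg q). Evaluate φ at each world:
  0 (successors {0, 2, 4, 6}): φ is true.
  1 (successors {2, 4, 7}): φ is false.
  2 (successors {1, 2, 3, 5, 6}): φ is false.
  3 (successors {1, 2, 3, 4, 5, 6}): φ is false.
  4 (successors {0, 2, 3, 4, 5, 6, 7}): φ is true.
  5 (successors {0, 1, 5, 7}): φ is true.
  6 (successors {0, 1, 3, 4, 5, 6}): φ is true.
  7 (successors {1, 7}): φ is false.
Detail at 0 (witness):
  At 0: r \land \Diamond r is false, \Box (r \to \neg q) is true, so (r \land \Diamond r) \to \Box (r \to \neg q) is true.
    At 0: r is false, \Diamond r is true, so r \land \Diamond r is false.
      At 0: \Diamond r requires r at some successor in {0, 2, 4, 6}.
        r holds at 2, so \Diamond r is true at 0.
    At 0: \Box (r \to \neg q) requires r \to \neg q at every successor {0, 2, 4, 6}.
      At 0: r \to \neg q is true.
      At 2: r \to \neg q is true.
      At 4: r \to \neg q is true.
      At 6: r \to \neg q is true.
    So \Box (r \to \neg q) is true at 0.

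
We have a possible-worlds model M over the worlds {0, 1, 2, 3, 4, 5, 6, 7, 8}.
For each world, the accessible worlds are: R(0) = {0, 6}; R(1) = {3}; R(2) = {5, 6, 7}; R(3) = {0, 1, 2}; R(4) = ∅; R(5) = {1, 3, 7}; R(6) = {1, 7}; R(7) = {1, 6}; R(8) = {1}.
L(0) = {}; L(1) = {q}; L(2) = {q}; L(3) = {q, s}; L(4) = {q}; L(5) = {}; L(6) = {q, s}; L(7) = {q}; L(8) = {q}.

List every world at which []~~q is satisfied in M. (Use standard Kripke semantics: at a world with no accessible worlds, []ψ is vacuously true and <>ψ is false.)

Recall that []ψ holds at a world iff ψ holds at every accessible world, and <>ψ holds iff ψ holds at some accessible world.
Let φ = []~~q. Evaluate φ at each world:
  0 (successors {0, 6}): φ is false.
  1 (successors {3}): φ is true.
  2 (successors {5, 6, 7}): φ is false.
  3 (successors {0, 1, 2}): φ is false.
  4 (successors ∅): φ is true.
  5 (successors {1, 3, 7}): φ is true.
  6 (successors {1, 7}): φ is true.
  7 (successors {1, 6}): φ is true.
  8 (successors {1}): φ is true.
For instance, at 5:
  At 5: []~~q requires ~~q at every successor {1, 3, 7}.
    At 1: ~~q is true.
    At 3: ~~q is true.
    At 7: ~~q is true.
  So []~~q is true at 5.
Satisfying worlds: {1, 4, 5, 6, 7, 8}

1, 4, 5, 6, 7, 8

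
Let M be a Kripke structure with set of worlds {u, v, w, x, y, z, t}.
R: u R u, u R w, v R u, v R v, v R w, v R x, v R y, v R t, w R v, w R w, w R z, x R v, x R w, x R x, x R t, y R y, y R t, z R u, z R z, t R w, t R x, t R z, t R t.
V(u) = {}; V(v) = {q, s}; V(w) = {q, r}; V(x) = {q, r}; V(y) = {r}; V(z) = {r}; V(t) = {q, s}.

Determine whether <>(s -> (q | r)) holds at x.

Recall that <>ψ holds at a world iff ψ holds at some accessible world.
At x: <>(s -> (q | r)) requires s -> (q | r) at some successor in {v, w, x, t}.
  s -> (q | r) holds at v, so <>(s -> (q | r)) is true at x.

Yes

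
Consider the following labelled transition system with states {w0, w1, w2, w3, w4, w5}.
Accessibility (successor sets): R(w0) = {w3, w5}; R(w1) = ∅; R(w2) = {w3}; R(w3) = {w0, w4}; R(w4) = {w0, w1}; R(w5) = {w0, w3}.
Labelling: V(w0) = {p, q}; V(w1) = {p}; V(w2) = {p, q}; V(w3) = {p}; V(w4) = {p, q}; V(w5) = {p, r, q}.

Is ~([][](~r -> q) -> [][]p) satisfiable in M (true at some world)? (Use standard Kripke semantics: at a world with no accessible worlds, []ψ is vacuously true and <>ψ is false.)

Let φ = ~([][](~r -> q) -> [][]p). Evaluate φ at each world:
  w0 (successors {w3, w5}): φ is false.
  w1 (successors ∅): φ is false.
  w2 (successors {w3}): φ is false.
  w3 (successors {w0, w4}): φ is false.
  w4 (successors {w0, w1}): φ is false.
  w5 (successors {w0, w3}): φ is false.
For instance, at w4:
  At w4: [][](~r -> q) -> [][]p is true, so ~([][](~r -> q) -> [][]p) is false.
    At w4: [][](~r -> q) is false, [][]p is true, so [][](~r -> q) -> [][]p is true.
      At w4: [][](~r -> q) requires [](~r -> q) at every successor {w0, w1}.
        [](~r -> q) fails at w0, so [][](~r -> q) is false at w4.
      At w4: [][]p requires []p at every successor {w0, w1}.
        At w0: []p is true.
        At w1: []p is true.
      So [][]p is true at w4.

No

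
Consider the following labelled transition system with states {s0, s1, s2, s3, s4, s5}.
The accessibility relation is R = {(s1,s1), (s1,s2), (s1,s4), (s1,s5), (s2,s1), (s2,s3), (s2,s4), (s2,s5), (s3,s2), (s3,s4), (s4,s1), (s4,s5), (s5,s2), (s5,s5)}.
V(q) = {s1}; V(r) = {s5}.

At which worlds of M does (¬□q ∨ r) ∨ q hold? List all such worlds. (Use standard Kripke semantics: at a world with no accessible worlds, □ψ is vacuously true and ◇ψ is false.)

s1, s2, s3, s4, s5

Recall that □ψ holds at a world iff ψ holds at every accessible world, and ◇ψ holds iff ψ holds at some accessible world.
Let φ = (¬□q ∨ r) ∨ q. Evaluate φ at each world:
  s0 (successors ∅): φ is false.
  s1 (successors {s1, s2, s4, s5}): φ is true.
  s2 (successors {s1, s3, s4, s5}): φ is true.
  s3 (successors {s2, s4}): φ is true.
  s4 (successors {s1, s5}): φ is true.
  s5 (successors {s2, s5}): φ is true.
For instance, at s3:
  At s3: ¬□q ∨ r is true, q is false, so (¬□q ∨ r) ∨ q is true.
    At s3: ¬□q is true, r is false, so ¬□q ∨ r is true.
      At s3: □q is false, so ¬□q is true.
Satisfying worlds: {s1, s2, s3, s4, s5}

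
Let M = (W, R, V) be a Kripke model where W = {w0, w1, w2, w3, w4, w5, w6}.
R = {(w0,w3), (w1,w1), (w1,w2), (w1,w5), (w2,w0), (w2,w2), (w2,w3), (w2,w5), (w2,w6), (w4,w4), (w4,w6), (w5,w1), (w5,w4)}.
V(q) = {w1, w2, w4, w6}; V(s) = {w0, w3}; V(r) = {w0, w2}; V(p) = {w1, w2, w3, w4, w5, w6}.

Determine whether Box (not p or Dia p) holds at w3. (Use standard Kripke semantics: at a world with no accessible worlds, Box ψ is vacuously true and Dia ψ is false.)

Yes

Recall that Box ψ holds at a world iff ψ holds at every accessible world, and Dia ψ holds iff ψ holds at some accessible world.
At w3: no accessible worlds, so Box (not p or Dia p) holds vacuously.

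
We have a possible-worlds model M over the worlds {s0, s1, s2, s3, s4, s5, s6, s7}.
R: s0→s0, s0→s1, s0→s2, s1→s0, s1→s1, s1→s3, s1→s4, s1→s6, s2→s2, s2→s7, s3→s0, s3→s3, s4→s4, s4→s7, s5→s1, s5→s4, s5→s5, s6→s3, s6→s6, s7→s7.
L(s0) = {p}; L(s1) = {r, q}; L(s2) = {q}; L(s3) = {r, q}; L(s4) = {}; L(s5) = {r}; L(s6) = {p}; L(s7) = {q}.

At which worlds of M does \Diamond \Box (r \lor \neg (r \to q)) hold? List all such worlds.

none

Let φ = \Diamond \Box (r \lor \neg (r \to q)). Evaluate φ at each world:
  s0 (successors {s0, s1, s2}): φ is false.
  s1 (successors {s0, s1, s3, s4, s6}): φ is false.
  s2 (successors {s2, s7}): φ is false.
  s3 (successors {s0, s3}): φ is false.
  s4 (successors {s4, s7}): φ is false.
  s5 (successors {s1, s4, s5}): φ is false.
  s6 (successors {s3, s6}): φ is false.
  s7 (successors {s7}): φ is false.
For instance, at s6:
  At s6: \Diamond \Box (r \lor \neg (r \to q)) requires \Box (r \lor \neg (r \to q)) at some successor in {s3, s6}.
    At s3: \Box (r \lor \neg (r \to q)) is false.
    At s6: \Box (r \lor \neg (r \to q)) is false.
  So \Diamond \Box (r \lor \neg (r \to q)) is false at s6.
Satisfying worlds: none.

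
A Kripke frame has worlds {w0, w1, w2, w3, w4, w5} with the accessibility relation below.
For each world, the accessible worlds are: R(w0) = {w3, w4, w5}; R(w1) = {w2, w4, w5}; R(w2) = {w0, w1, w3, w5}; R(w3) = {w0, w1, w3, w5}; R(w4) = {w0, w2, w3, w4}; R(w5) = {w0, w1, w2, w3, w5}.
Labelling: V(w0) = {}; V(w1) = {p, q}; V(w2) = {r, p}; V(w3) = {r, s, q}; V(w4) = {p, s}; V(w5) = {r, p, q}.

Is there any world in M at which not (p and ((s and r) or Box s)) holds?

Let φ = not (p and ((s and r) or Box s)). Evaluate φ at each world:
  w0 (successors {w3, w4, w5}): φ is true.
  w1 (successors {w2, w4, w5}): φ is true.
  w2 (successors {w0, w1, w3, w5}): φ is true.
  w3 (successors {w0, w1, w3, w5}): φ is true.
  w4 (successors {w0, w2, w3, w4}): φ is true.
  w5 (successors {w0, w1, w2, w3, w5}): φ is true.
Detail at w0 (witness):
  At w0: p and ((s and r) or Box s) is false, so not (p and ((s and r) or Box s)) is true.
    At w0: p is false, (s and r) or Box s is false, so p and ((s and r) or Box s) is false.
      At w0: s and r is false, Box s is false, so (s and r) or Box s is false.

Yes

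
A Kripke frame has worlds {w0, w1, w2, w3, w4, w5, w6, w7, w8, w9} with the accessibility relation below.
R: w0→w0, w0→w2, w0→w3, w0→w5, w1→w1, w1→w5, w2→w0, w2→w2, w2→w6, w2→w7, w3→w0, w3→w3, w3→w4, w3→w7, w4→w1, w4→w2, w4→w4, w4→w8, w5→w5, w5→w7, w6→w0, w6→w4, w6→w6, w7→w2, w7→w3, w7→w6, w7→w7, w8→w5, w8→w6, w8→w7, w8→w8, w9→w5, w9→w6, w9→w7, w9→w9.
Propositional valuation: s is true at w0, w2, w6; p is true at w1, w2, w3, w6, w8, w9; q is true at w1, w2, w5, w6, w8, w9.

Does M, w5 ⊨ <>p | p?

Recall that <>ψ holds at a world iff ψ holds at some accessible world.
At w5: <>p is false, p is false, so <>p | p is false.
  At w5: <>p requires p at some successor in {w5, w7}.
    At w5: p is false.
    At w7: p is false.
  So <>p is false at w5.

No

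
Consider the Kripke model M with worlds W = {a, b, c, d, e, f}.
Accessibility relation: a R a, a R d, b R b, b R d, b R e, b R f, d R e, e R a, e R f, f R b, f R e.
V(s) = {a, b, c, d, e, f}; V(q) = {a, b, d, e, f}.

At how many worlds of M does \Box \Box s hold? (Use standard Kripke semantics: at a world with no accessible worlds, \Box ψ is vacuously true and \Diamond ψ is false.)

6

Recall that \Box ψ holds at a world iff ψ holds at every accessible world, and \Diamond ψ holds iff ψ holds at some accessible world.
Let φ = \Box \Box s. Evaluate φ at each world:
  a (successors {a, d}): φ is true.
  b (successors {b, d, e, f}): φ is true.
  c (successors ∅): φ is true.
  d (successors {e}): φ is true.
  e (successors {a, f}): φ is true.
  f (successors {b, e}): φ is true.
For instance, at e:
  At e: \Box \Box s requires \Box s at every successor {a, f}.
      At a: \Box s requires s at every successor {a, d}.
        At a: s is true.
        At d: s is true.
      So \Box s is true at a.
      At f: \Box s requires s at every successor {b, e}.
        At b: s is true.
        At e: s is true.
      So \Box s is true at f.
  So \Box \Box s is true at e.
Satisfying worlds: {a, b, c, d, e, f}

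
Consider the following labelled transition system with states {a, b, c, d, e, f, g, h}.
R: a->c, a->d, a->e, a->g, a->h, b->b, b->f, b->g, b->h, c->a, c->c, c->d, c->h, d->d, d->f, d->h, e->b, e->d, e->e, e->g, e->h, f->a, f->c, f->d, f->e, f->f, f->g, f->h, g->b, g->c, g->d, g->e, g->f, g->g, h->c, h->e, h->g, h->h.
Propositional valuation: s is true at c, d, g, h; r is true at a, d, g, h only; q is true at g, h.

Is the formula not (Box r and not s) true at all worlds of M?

Let φ = not (Box r and not s). Evaluate φ at each world:
  a (successors {c, d, e, g, h}): φ is true.
  b (successors {b, f, g, h}): φ is true.
  c (successors {a, c, d, h}): φ is true.
  d (successors {d, f, h}): φ is true.
  e (successors {b, d, e, g, h}): φ is true.
  f (successors {a, c, d, e, f, g, h}): φ is true.
  g (successors {b, c, d, e, f, g}): φ is true.
  h (successors {c, e, g, h}): φ is true.
For instance, at c:
  At c: Box r and not s is false, so not (Box r and not s) is true.
    At c: Box r is false, not s is false, so Box r and not s is false.
      At c: Box r requires r at every successor {a, c, d, h}.
        r fails at c, so Box r is false at c.

Yes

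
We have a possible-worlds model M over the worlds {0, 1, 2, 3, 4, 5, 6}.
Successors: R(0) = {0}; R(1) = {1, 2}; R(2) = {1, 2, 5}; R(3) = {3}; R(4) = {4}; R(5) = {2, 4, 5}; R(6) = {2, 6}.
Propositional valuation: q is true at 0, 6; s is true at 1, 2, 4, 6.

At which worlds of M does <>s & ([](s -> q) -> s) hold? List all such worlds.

Let φ = <>s & ([](s -> q) -> s). Evaluate φ at each world:
  0 (successors {0}): φ is false.
  1 (successors {1, 2}): φ is true.
  2 (successors {1, 2, 5}): φ is true.
  3 (successors {3}): φ is false.
  4 (successors {4}): φ is true.
  5 (successors {2, 4, 5}): φ is true.
  6 (successors {2, 6}): φ is true.
For instance, at 1:
  At 1: <>s is true, [](s -> q) -> s is true, so <>s & ([](s -> q) -> s) is true.
    At 1: <>s requires s at some successor in {1, 2}.
      s holds at 1, so <>s is true at 1.
    At 1: [](s -> q) is false, s is true, so [](s -> q) -> s is true.
      At 1: [](s -> q) requires s -> q at every successor {1, 2}.
        s -> q fails at 1, so [](s -> q) is false at 1.
Satisfying worlds: {1, 2, 4, 5, 6}

1, 2, 4, 5, 6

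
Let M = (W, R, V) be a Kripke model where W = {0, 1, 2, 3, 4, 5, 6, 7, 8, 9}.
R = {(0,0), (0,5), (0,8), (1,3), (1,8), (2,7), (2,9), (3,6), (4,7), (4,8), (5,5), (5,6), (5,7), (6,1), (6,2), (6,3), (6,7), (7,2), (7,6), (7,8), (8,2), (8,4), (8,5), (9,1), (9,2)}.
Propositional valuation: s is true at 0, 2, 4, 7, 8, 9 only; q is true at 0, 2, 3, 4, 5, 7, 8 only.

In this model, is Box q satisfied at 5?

At 5: Box q requires q at every successor {5, 6, 7}.
  q fails at 6, so Box q is false at 5.

No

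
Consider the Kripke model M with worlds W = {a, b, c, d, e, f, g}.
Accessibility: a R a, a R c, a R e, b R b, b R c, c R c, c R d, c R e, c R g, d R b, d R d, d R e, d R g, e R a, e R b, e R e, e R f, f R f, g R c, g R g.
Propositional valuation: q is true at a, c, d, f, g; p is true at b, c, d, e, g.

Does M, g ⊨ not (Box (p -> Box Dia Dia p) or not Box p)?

Recall that Box ψ holds at a world iff ψ holds at every accessible world, and Dia ψ holds iff ψ holds at some accessible world.
At g: Box (p -> Box Dia Dia p) or not Box p is true, so not (Box (p -> Box Dia Dia p) or not Box p) is false.
  At g: Box (p -> Box Dia Dia p) is true, not Box p is false, so Box (p -> Box Dia Dia p) or not Box p is true.
    At g: Box (p -> Box Dia Dia p) requires p -> Box Dia Dia p at every successor {c, g}.
      At c: p -> Box Dia Dia p is true.
      At g: p -> Box Dia Dia p is true.
    So Box (p -> Box Dia Dia p) is true at g.
    At g: Box p is true, so not Box p is false.
      At g: Box p requires p at every successor {c, g}.
        At c: p is true.
        At g: p is true.
      So Box p is true at g.

No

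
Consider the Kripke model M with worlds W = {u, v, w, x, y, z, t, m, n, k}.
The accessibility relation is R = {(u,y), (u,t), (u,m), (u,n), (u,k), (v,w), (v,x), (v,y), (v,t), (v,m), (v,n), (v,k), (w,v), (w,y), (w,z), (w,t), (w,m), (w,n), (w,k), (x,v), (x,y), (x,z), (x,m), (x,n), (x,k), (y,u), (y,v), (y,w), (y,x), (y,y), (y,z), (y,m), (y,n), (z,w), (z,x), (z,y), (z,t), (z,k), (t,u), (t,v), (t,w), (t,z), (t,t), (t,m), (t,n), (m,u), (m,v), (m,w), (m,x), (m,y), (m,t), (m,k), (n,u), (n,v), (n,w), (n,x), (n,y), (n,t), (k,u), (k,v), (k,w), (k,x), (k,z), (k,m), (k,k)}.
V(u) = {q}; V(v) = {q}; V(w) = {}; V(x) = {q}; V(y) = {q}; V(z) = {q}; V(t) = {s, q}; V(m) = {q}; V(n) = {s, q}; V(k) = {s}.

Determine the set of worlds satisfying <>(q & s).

Let φ = <>(q & s). Evaluate φ at each world:
  u (successors {y, t, m, n, k}): φ is true.
  v (successors {w, x, y, t, m, n, k}): φ is true.
  w (successors {v, y, z, t, m, n, k}): φ is true.
  x (successors {v, y, z, m, n, k}): φ is true.
  y (successors {u, v, w, x, y, z, m, n}): φ is true.
  z (successors {w, x, y, t, k}): φ is true.
  t (successors {u, v, w, z, t, m, n}): φ is true.
  m (successors {u, v, w, x, y, t, k}): φ is true.
  n (successors {u, v, w, x, y, t}): φ is true.
  k (successors {u, v, w, x, z, m, k}): φ is false.
For instance, at n:
  At n: <>(q & s) requires q & s at some successor in {u, v, w, x, y, t}.
    q & s holds at t, so <>(q & s) is true at n.
Satisfying worlds: {u, v, w, x, y, z, t, m, n}

u, v, w, x, y, z, t, m, n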